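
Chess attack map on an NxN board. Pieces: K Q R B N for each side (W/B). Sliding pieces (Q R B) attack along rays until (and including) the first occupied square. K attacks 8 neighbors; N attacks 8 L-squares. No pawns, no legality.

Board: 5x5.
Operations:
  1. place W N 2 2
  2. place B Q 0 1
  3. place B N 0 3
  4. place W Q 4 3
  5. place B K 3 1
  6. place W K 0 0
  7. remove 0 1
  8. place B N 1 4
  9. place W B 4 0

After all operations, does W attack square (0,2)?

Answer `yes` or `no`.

Answer: no

Derivation:
Op 1: place WN@(2,2)
Op 2: place BQ@(0,1)
Op 3: place BN@(0,3)
Op 4: place WQ@(4,3)
Op 5: place BK@(3,1)
Op 6: place WK@(0,0)
Op 7: remove (0,1)
Op 8: place BN@(1,4)
Op 9: place WB@(4,0)
Per-piece attacks for W:
  WK@(0,0): attacks (0,1) (1,0) (1,1)
  WN@(2,2): attacks (3,4) (4,3) (1,4) (0,3) (3,0) (4,1) (1,0) (0,1)
  WB@(4,0): attacks (3,1) [ray(-1,1) blocked at (3,1)]
  WQ@(4,3): attacks (4,4) (4,2) (4,1) (4,0) (3,3) (2,3) (1,3) (0,3) (3,4) (3,2) (2,1) (1,0) [ray(0,-1) blocked at (4,0); ray(-1,0) blocked at (0,3)]
W attacks (0,2): no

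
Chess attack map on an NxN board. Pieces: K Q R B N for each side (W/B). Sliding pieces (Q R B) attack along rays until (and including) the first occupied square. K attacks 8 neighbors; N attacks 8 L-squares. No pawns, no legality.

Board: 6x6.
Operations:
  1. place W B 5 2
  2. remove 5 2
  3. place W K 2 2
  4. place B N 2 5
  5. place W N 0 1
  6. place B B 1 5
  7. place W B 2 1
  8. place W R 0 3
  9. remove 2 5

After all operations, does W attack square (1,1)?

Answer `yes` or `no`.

Op 1: place WB@(5,2)
Op 2: remove (5,2)
Op 3: place WK@(2,2)
Op 4: place BN@(2,5)
Op 5: place WN@(0,1)
Op 6: place BB@(1,5)
Op 7: place WB@(2,1)
Op 8: place WR@(0,3)
Op 9: remove (2,5)
Per-piece attacks for W:
  WN@(0,1): attacks (1,3) (2,2) (2,0)
  WR@(0,3): attacks (0,4) (0,5) (0,2) (0,1) (1,3) (2,3) (3,3) (4,3) (5,3) [ray(0,-1) blocked at (0,1)]
  WB@(2,1): attacks (3,2) (4,3) (5,4) (3,0) (1,2) (0,3) (1,0) [ray(-1,1) blocked at (0,3)]
  WK@(2,2): attacks (2,3) (2,1) (3,2) (1,2) (3,3) (3,1) (1,3) (1,1)
W attacks (1,1): yes

Answer: yes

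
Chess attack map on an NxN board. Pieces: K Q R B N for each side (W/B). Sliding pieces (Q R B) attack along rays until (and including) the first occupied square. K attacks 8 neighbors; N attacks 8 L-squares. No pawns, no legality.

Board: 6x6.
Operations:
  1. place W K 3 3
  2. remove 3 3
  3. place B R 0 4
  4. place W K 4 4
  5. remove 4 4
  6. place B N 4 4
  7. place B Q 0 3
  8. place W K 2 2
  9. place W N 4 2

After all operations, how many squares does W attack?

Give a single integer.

Op 1: place WK@(3,3)
Op 2: remove (3,3)
Op 3: place BR@(0,4)
Op 4: place WK@(4,4)
Op 5: remove (4,4)
Op 6: place BN@(4,4)
Op 7: place BQ@(0,3)
Op 8: place WK@(2,2)
Op 9: place WN@(4,2)
Per-piece attacks for W:
  WK@(2,2): attacks (2,3) (2,1) (3,2) (1,2) (3,3) (3,1) (1,3) (1,1)
  WN@(4,2): attacks (5,4) (3,4) (2,3) (5,0) (3,0) (2,1)
Union (12 distinct): (1,1) (1,2) (1,3) (2,1) (2,3) (3,0) (3,1) (3,2) (3,3) (3,4) (5,0) (5,4)

Answer: 12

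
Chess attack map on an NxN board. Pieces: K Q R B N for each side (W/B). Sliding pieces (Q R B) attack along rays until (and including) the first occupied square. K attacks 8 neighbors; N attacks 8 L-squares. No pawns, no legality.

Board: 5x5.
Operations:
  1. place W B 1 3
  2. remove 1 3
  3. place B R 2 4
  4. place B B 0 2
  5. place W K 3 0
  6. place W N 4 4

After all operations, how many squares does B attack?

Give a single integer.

Op 1: place WB@(1,3)
Op 2: remove (1,3)
Op 3: place BR@(2,4)
Op 4: place BB@(0,2)
Op 5: place WK@(3,0)
Op 6: place WN@(4,4)
Per-piece attacks for B:
  BB@(0,2): attacks (1,3) (2,4) (1,1) (2,0) [ray(1,1) blocked at (2,4)]
  BR@(2,4): attacks (2,3) (2,2) (2,1) (2,0) (3,4) (4,4) (1,4) (0,4) [ray(1,0) blocked at (4,4)]
Union (11 distinct): (0,4) (1,1) (1,3) (1,4) (2,0) (2,1) (2,2) (2,3) (2,4) (3,4) (4,4)

Answer: 11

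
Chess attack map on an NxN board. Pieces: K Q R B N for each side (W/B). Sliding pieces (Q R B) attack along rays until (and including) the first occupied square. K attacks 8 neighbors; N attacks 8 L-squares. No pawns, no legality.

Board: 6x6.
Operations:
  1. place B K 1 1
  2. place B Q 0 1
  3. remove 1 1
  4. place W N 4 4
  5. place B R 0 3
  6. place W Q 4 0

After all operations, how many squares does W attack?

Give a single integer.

Op 1: place BK@(1,1)
Op 2: place BQ@(0,1)
Op 3: remove (1,1)
Op 4: place WN@(4,4)
Op 5: place BR@(0,3)
Op 6: place WQ@(4,0)
Per-piece attacks for W:
  WQ@(4,0): attacks (4,1) (4,2) (4,3) (4,4) (5,0) (3,0) (2,0) (1,0) (0,0) (5,1) (3,1) (2,2) (1,3) (0,4) [ray(0,1) blocked at (4,4)]
  WN@(4,4): attacks (2,5) (5,2) (3,2) (2,3)
Union (18 distinct): (0,0) (0,4) (1,0) (1,3) (2,0) (2,2) (2,3) (2,5) (3,0) (3,1) (3,2) (4,1) (4,2) (4,3) (4,4) (5,0) (5,1) (5,2)

Answer: 18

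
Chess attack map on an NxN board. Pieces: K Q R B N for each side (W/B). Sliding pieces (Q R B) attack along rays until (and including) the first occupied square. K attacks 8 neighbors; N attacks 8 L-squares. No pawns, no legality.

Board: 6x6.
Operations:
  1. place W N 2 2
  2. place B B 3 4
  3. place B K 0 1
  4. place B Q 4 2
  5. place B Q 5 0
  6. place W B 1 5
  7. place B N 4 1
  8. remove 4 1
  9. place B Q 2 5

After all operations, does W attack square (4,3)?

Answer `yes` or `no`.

Op 1: place WN@(2,2)
Op 2: place BB@(3,4)
Op 3: place BK@(0,1)
Op 4: place BQ@(4,2)
Op 5: place BQ@(5,0)
Op 6: place WB@(1,5)
Op 7: place BN@(4,1)
Op 8: remove (4,1)
Op 9: place BQ@(2,5)
Per-piece attacks for W:
  WB@(1,5): attacks (2,4) (3,3) (4,2) (0,4) [ray(1,-1) blocked at (4,2)]
  WN@(2,2): attacks (3,4) (4,3) (1,4) (0,3) (3,0) (4,1) (1,0) (0,1)
W attacks (4,3): yes

Answer: yes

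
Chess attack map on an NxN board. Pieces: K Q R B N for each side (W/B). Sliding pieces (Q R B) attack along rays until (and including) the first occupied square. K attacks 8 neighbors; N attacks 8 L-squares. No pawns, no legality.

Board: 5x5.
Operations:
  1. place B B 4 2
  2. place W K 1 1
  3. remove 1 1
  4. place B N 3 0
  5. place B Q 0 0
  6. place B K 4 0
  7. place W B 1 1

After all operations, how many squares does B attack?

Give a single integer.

Op 1: place BB@(4,2)
Op 2: place WK@(1,1)
Op 3: remove (1,1)
Op 4: place BN@(3,0)
Op 5: place BQ@(0,0)
Op 6: place BK@(4,0)
Op 7: place WB@(1,1)
Per-piece attacks for B:
  BQ@(0,0): attacks (0,1) (0,2) (0,3) (0,4) (1,0) (2,0) (3,0) (1,1) [ray(1,0) blocked at (3,0); ray(1,1) blocked at (1,1)]
  BN@(3,0): attacks (4,2) (2,2) (1,1)
  BK@(4,0): attacks (4,1) (3,0) (3,1)
  BB@(4,2): attacks (3,3) (2,4) (3,1) (2,0)
Union (14 distinct): (0,1) (0,2) (0,3) (0,4) (1,0) (1,1) (2,0) (2,2) (2,4) (3,0) (3,1) (3,3) (4,1) (4,2)

Answer: 14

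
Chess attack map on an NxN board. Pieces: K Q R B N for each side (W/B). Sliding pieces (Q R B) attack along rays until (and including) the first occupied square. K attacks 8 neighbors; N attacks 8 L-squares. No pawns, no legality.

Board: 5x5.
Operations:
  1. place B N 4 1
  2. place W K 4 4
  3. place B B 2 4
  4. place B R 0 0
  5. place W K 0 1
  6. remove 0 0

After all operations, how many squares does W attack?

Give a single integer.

Answer: 8

Derivation:
Op 1: place BN@(4,1)
Op 2: place WK@(4,4)
Op 3: place BB@(2,4)
Op 4: place BR@(0,0)
Op 5: place WK@(0,1)
Op 6: remove (0,0)
Per-piece attacks for W:
  WK@(0,1): attacks (0,2) (0,0) (1,1) (1,2) (1,0)
  WK@(4,4): attacks (4,3) (3,4) (3,3)
Union (8 distinct): (0,0) (0,2) (1,0) (1,1) (1,2) (3,3) (3,4) (4,3)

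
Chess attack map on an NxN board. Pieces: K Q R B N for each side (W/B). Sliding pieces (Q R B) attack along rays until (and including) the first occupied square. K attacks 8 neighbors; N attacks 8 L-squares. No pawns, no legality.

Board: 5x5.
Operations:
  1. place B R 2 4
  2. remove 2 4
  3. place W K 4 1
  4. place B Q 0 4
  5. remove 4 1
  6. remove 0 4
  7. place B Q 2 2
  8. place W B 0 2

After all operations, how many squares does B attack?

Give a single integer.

Op 1: place BR@(2,4)
Op 2: remove (2,4)
Op 3: place WK@(4,1)
Op 4: place BQ@(0,4)
Op 5: remove (4,1)
Op 6: remove (0,4)
Op 7: place BQ@(2,2)
Op 8: place WB@(0,2)
Per-piece attacks for B:
  BQ@(2,2): attacks (2,3) (2,4) (2,1) (2,0) (3,2) (4,2) (1,2) (0,2) (3,3) (4,4) (3,1) (4,0) (1,3) (0,4) (1,1) (0,0) [ray(-1,0) blocked at (0,2)]
Union (16 distinct): (0,0) (0,2) (0,4) (1,1) (1,2) (1,3) (2,0) (2,1) (2,3) (2,4) (3,1) (3,2) (3,3) (4,0) (4,2) (4,4)

Answer: 16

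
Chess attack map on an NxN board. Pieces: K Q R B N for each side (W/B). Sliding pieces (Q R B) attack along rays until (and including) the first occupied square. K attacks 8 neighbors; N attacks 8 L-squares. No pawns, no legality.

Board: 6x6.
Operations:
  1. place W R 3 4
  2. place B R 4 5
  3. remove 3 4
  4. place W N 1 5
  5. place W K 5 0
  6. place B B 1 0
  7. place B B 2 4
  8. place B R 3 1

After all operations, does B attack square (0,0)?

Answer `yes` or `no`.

Op 1: place WR@(3,4)
Op 2: place BR@(4,5)
Op 3: remove (3,4)
Op 4: place WN@(1,5)
Op 5: place WK@(5,0)
Op 6: place BB@(1,0)
Op 7: place BB@(2,4)
Op 8: place BR@(3,1)
Per-piece attacks for B:
  BB@(1,0): attacks (2,1) (3,2) (4,3) (5,4) (0,1)
  BB@(2,4): attacks (3,5) (3,3) (4,2) (5,1) (1,5) (1,3) (0,2) [ray(-1,1) blocked at (1,5)]
  BR@(3,1): attacks (3,2) (3,3) (3,4) (3,5) (3,0) (4,1) (5,1) (2,1) (1,1) (0,1)
  BR@(4,5): attacks (4,4) (4,3) (4,2) (4,1) (4,0) (5,5) (3,5) (2,5) (1,5) [ray(-1,0) blocked at (1,5)]
B attacks (0,0): no

Answer: no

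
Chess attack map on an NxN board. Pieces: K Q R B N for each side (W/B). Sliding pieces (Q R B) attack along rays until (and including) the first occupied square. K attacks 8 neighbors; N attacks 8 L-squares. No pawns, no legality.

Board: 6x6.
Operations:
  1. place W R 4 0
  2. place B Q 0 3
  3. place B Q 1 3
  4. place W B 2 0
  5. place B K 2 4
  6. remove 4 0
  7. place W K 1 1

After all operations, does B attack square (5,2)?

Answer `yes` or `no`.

Answer: no

Derivation:
Op 1: place WR@(4,0)
Op 2: place BQ@(0,3)
Op 3: place BQ@(1,3)
Op 4: place WB@(2,0)
Op 5: place BK@(2,4)
Op 6: remove (4,0)
Op 7: place WK@(1,1)
Per-piece attacks for B:
  BQ@(0,3): attacks (0,4) (0,5) (0,2) (0,1) (0,0) (1,3) (1,4) (2,5) (1,2) (2,1) (3,0) [ray(1,0) blocked at (1,3)]
  BQ@(1,3): attacks (1,4) (1,5) (1,2) (1,1) (2,3) (3,3) (4,3) (5,3) (0,3) (2,4) (2,2) (3,1) (4,0) (0,4) (0,2) [ray(0,-1) blocked at (1,1); ray(-1,0) blocked at (0,3); ray(1,1) blocked at (2,4)]
  BK@(2,4): attacks (2,5) (2,3) (3,4) (1,4) (3,5) (3,3) (1,5) (1,3)
B attacks (5,2): no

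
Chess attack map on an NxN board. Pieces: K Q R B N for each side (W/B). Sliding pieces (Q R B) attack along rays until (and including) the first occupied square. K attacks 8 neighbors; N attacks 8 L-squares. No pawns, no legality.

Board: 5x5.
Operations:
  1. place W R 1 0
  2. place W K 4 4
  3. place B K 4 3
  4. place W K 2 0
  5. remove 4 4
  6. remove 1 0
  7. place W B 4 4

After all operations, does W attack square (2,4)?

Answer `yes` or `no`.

Op 1: place WR@(1,0)
Op 2: place WK@(4,4)
Op 3: place BK@(4,3)
Op 4: place WK@(2,0)
Op 5: remove (4,4)
Op 6: remove (1,0)
Op 7: place WB@(4,4)
Per-piece attacks for W:
  WK@(2,0): attacks (2,1) (3,0) (1,0) (3,1) (1,1)
  WB@(4,4): attacks (3,3) (2,2) (1,1) (0,0)
W attacks (2,4): no

Answer: no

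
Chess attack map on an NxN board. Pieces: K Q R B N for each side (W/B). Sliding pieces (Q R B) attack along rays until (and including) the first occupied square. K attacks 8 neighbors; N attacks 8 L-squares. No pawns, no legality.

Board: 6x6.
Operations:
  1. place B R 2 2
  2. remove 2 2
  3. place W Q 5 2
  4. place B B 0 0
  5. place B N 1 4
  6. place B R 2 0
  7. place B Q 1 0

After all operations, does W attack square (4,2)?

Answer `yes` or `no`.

Answer: yes

Derivation:
Op 1: place BR@(2,2)
Op 2: remove (2,2)
Op 3: place WQ@(5,2)
Op 4: place BB@(0,0)
Op 5: place BN@(1,4)
Op 6: place BR@(2,0)
Op 7: place BQ@(1,0)
Per-piece attacks for W:
  WQ@(5,2): attacks (5,3) (5,4) (5,5) (5,1) (5,0) (4,2) (3,2) (2,2) (1,2) (0,2) (4,3) (3,4) (2,5) (4,1) (3,0)
W attacks (4,2): yes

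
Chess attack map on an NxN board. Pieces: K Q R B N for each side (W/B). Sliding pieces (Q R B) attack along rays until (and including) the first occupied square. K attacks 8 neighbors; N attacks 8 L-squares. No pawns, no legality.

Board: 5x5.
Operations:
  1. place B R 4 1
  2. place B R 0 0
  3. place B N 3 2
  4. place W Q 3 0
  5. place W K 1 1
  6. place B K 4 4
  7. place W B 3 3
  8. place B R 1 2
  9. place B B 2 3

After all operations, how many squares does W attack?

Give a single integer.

Op 1: place BR@(4,1)
Op 2: place BR@(0,0)
Op 3: place BN@(3,2)
Op 4: place WQ@(3,0)
Op 5: place WK@(1,1)
Op 6: place BK@(4,4)
Op 7: place WB@(3,3)
Op 8: place BR@(1,2)
Op 9: place BB@(2,3)
Per-piece attacks for W:
  WK@(1,1): attacks (1,2) (1,0) (2,1) (0,1) (2,2) (2,0) (0,2) (0,0)
  WQ@(3,0): attacks (3,1) (3,2) (4,0) (2,0) (1,0) (0,0) (4,1) (2,1) (1,2) [ray(0,1) blocked at (3,2); ray(-1,0) blocked at (0,0); ray(1,1) blocked at (4,1); ray(-1,1) blocked at (1,2)]
  WB@(3,3): attacks (4,4) (4,2) (2,4) (2,2) (1,1) [ray(1,1) blocked at (4,4); ray(-1,-1) blocked at (1,1)]
Union (16 distinct): (0,0) (0,1) (0,2) (1,0) (1,1) (1,2) (2,0) (2,1) (2,2) (2,4) (3,1) (3,2) (4,0) (4,1) (4,2) (4,4)

Answer: 16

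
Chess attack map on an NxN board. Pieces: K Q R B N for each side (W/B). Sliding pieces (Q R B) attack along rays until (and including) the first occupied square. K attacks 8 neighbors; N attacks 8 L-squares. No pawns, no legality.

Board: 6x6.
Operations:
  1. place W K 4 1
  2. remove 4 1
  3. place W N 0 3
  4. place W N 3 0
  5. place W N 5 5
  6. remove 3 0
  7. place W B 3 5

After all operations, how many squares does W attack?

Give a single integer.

Op 1: place WK@(4,1)
Op 2: remove (4,1)
Op 3: place WN@(0,3)
Op 4: place WN@(3,0)
Op 5: place WN@(5,5)
Op 6: remove (3,0)
Op 7: place WB@(3,5)
Per-piece attacks for W:
  WN@(0,3): attacks (1,5) (2,4) (1,1) (2,2)
  WB@(3,5): attacks (4,4) (5,3) (2,4) (1,3) (0,2)
  WN@(5,5): attacks (4,3) (3,4)
Union (10 distinct): (0,2) (1,1) (1,3) (1,5) (2,2) (2,4) (3,4) (4,3) (4,4) (5,3)

Answer: 10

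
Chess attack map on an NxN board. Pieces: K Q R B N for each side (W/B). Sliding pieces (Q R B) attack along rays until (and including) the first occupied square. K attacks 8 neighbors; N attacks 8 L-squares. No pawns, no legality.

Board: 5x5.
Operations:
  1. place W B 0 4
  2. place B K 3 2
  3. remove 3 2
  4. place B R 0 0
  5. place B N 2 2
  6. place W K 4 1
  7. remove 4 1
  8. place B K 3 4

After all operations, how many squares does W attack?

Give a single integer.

Op 1: place WB@(0,4)
Op 2: place BK@(3,2)
Op 3: remove (3,2)
Op 4: place BR@(0,0)
Op 5: place BN@(2,2)
Op 6: place WK@(4,1)
Op 7: remove (4,1)
Op 8: place BK@(3,4)
Per-piece attacks for W:
  WB@(0,4): attacks (1,3) (2,2) [ray(1,-1) blocked at (2,2)]
Union (2 distinct): (1,3) (2,2)

Answer: 2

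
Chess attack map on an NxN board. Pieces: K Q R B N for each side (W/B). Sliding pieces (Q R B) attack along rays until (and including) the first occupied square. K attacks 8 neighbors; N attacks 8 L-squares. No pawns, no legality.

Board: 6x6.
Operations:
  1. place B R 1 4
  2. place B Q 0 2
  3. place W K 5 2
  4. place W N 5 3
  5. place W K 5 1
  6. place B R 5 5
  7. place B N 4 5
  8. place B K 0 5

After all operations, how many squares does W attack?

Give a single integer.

Op 1: place BR@(1,4)
Op 2: place BQ@(0,2)
Op 3: place WK@(5,2)
Op 4: place WN@(5,3)
Op 5: place WK@(5,1)
Op 6: place BR@(5,5)
Op 7: place BN@(4,5)
Op 8: place BK@(0,5)
Per-piece attacks for W:
  WK@(5,1): attacks (5,2) (5,0) (4,1) (4,2) (4,0)
  WK@(5,2): attacks (5,3) (5,1) (4,2) (4,3) (4,1)
  WN@(5,3): attacks (4,5) (3,4) (4,1) (3,2)
Union (11 distinct): (3,2) (3,4) (4,0) (4,1) (4,2) (4,3) (4,5) (5,0) (5,1) (5,2) (5,3)

Answer: 11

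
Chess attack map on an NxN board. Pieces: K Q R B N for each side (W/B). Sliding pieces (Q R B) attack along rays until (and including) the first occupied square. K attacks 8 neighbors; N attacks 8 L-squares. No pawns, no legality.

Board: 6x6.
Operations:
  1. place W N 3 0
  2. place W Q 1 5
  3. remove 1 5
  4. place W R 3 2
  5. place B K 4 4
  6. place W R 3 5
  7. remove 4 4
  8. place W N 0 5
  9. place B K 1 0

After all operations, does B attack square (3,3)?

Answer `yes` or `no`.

Answer: no

Derivation:
Op 1: place WN@(3,0)
Op 2: place WQ@(1,5)
Op 3: remove (1,5)
Op 4: place WR@(3,2)
Op 5: place BK@(4,4)
Op 6: place WR@(3,5)
Op 7: remove (4,4)
Op 8: place WN@(0,5)
Op 9: place BK@(1,0)
Per-piece attacks for B:
  BK@(1,0): attacks (1,1) (2,0) (0,0) (2,1) (0,1)
B attacks (3,3): no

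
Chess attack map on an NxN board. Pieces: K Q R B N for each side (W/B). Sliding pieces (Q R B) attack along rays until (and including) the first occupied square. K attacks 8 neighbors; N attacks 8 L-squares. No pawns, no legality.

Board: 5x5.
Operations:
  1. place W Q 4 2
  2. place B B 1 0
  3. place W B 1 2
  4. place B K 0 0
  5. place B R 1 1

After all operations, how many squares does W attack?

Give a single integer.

Answer: 17

Derivation:
Op 1: place WQ@(4,2)
Op 2: place BB@(1,0)
Op 3: place WB@(1,2)
Op 4: place BK@(0,0)
Op 5: place BR@(1,1)
Per-piece attacks for W:
  WB@(1,2): attacks (2,3) (3,4) (2,1) (3,0) (0,3) (0,1)
  WQ@(4,2): attacks (4,3) (4,4) (4,1) (4,0) (3,2) (2,2) (1,2) (3,3) (2,4) (3,1) (2,0) [ray(-1,0) blocked at (1,2)]
Union (17 distinct): (0,1) (0,3) (1,2) (2,0) (2,1) (2,2) (2,3) (2,4) (3,0) (3,1) (3,2) (3,3) (3,4) (4,0) (4,1) (4,3) (4,4)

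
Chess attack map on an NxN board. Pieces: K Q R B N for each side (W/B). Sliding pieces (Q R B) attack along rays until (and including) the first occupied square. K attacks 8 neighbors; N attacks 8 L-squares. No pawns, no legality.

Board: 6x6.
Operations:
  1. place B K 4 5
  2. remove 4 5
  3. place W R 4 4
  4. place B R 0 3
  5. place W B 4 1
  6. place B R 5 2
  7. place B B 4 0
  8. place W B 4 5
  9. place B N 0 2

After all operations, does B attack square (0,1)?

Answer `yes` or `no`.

Op 1: place BK@(4,5)
Op 2: remove (4,5)
Op 3: place WR@(4,4)
Op 4: place BR@(0,3)
Op 5: place WB@(4,1)
Op 6: place BR@(5,2)
Op 7: place BB@(4,0)
Op 8: place WB@(4,5)
Op 9: place BN@(0,2)
Per-piece attacks for B:
  BN@(0,2): attacks (1,4) (2,3) (1,0) (2,1)
  BR@(0,3): attacks (0,4) (0,5) (0,2) (1,3) (2,3) (3,3) (4,3) (5,3) [ray(0,-1) blocked at (0,2)]
  BB@(4,0): attacks (5,1) (3,1) (2,2) (1,3) (0,4)
  BR@(5,2): attacks (5,3) (5,4) (5,5) (5,1) (5,0) (4,2) (3,2) (2,2) (1,2) (0,2) [ray(-1,0) blocked at (0,2)]
B attacks (0,1): no

Answer: no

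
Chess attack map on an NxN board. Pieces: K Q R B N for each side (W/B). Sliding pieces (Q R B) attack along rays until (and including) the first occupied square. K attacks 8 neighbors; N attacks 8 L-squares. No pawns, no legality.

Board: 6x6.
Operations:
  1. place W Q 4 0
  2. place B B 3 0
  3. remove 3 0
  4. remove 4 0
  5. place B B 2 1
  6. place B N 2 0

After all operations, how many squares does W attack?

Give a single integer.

Answer: 0

Derivation:
Op 1: place WQ@(4,0)
Op 2: place BB@(3,0)
Op 3: remove (3,0)
Op 4: remove (4,0)
Op 5: place BB@(2,1)
Op 6: place BN@(2,0)
Per-piece attacks for W:
Union (0 distinct): (none)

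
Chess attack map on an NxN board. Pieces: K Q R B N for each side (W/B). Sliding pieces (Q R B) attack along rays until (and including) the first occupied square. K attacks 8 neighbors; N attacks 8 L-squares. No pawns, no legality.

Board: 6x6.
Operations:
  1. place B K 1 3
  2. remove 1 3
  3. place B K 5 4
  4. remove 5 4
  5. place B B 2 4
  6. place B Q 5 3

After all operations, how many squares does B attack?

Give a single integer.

Answer: 17

Derivation:
Op 1: place BK@(1,3)
Op 2: remove (1,3)
Op 3: place BK@(5,4)
Op 4: remove (5,4)
Op 5: place BB@(2,4)
Op 6: place BQ@(5,3)
Per-piece attacks for B:
  BB@(2,4): attacks (3,5) (3,3) (4,2) (5,1) (1,5) (1,3) (0,2)
  BQ@(5,3): attacks (5,4) (5,5) (5,2) (5,1) (5,0) (4,3) (3,3) (2,3) (1,3) (0,3) (4,4) (3,5) (4,2) (3,1) (2,0)
Union (17 distinct): (0,2) (0,3) (1,3) (1,5) (2,0) (2,3) (3,1) (3,3) (3,5) (4,2) (4,3) (4,4) (5,0) (5,1) (5,2) (5,4) (5,5)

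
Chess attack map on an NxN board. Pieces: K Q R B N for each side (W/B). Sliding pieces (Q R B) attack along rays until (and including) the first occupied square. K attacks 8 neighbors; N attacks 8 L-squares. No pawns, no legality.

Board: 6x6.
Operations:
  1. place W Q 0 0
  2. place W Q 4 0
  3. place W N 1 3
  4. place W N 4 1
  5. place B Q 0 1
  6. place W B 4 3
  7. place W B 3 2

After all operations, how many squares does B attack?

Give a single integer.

Op 1: place WQ@(0,0)
Op 2: place WQ@(4,0)
Op 3: place WN@(1,3)
Op 4: place WN@(4,1)
Op 5: place BQ@(0,1)
Op 6: place WB@(4,3)
Op 7: place WB@(3,2)
Per-piece attacks for B:
  BQ@(0,1): attacks (0,2) (0,3) (0,4) (0,5) (0,0) (1,1) (2,1) (3,1) (4,1) (1,2) (2,3) (3,4) (4,5) (1,0) [ray(0,-1) blocked at (0,0); ray(1,0) blocked at (4,1)]
Union (14 distinct): (0,0) (0,2) (0,3) (0,4) (0,5) (1,0) (1,1) (1,2) (2,1) (2,3) (3,1) (3,4) (4,1) (4,5)

Answer: 14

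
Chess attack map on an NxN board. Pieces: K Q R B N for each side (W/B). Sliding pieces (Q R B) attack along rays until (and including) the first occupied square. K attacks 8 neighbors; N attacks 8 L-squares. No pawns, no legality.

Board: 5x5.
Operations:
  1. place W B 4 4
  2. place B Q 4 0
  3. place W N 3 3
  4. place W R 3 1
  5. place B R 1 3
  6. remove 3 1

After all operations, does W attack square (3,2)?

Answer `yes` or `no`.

Op 1: place WB@(4,4)
Op 2: place BQ@(4,0)
Op 3: place WN@(3,3)
Op 4: place WR@(3,1)
Op 5: place BR@(1,3)
Op 6: remove (3,1)
Per-piece attacks for W:
  WN@(3,3): attacks (1,4) (4,1) (2,1) (1,2)
  WB@(4,4): attacks (3,3) [ray(-1,-1) blocked at (3,3)]
W attacks (3,2): no

Answer: no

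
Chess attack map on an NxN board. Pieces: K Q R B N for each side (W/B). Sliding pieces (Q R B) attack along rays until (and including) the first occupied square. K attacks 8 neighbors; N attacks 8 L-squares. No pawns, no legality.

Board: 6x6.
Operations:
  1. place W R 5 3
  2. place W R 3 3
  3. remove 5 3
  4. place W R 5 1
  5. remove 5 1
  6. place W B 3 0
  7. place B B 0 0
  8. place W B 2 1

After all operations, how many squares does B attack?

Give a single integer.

Answer: 3

Derivation:
Op 1: place WR@(5,3)
Op 2: place WR@(3,3)
Op 3: remove (5,3)
Op 4: place WR@(5,1)
Op 5: remove (5,1)
Op 6: place WB@(3,0)
Op 7: place BB@(0,0)
Op 8: place WB@(2,1)
Per-piece attacks for B:
  BB@(0,0): attacks (1,1) (2,2) (3,3) [ray(1,1) blocked at (3,3)]
Union (3 distinct): (1,1) (2,2) (3,3)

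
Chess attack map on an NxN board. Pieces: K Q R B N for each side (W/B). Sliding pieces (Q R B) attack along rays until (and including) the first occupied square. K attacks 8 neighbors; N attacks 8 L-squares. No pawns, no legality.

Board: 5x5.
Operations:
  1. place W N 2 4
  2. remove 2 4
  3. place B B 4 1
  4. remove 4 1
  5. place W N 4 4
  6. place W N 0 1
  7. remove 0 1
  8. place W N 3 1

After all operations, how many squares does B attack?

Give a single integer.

Answer: 0

Derivation:
Op 1: place WN@(2,4)
Op 2: remove (2,4)
Op 3: place BB@(4,1)
Op 4: remove (4,1)
Op 5: place WN@(4,4)
Op 6: place WN@(0,1)
Op 7: remove (0,1)
Op 8: place WN@(3,1)
Per-piece attacks for B:
Union (0 distinct): (none)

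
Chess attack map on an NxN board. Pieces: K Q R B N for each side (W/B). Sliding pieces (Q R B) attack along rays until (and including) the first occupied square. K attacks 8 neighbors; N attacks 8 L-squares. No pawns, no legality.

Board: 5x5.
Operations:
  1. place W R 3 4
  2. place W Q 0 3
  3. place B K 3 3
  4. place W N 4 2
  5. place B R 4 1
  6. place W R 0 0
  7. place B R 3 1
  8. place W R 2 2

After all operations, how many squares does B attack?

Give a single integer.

Op 1: place WR@(3,4)
Op 2: place WQ@(0,3)
Op 3: place BK@(3,3)
Op 4: place WN@(4,2)
Op 5: place BR@(4,1)
Op 6: place WR@(0,0)
Op 7: place BR@(3,1)
Op 8: place WR@(2,2)
Per-piece attacks for B:
  BR@(3,1): attacks (3,2) (3,3) (3,0) (4,1) (2,1) (1,1) (0,1) [ray(0,1) blocked at (3,3); ray(1,0) blocked at (4,1)]
  BK@(3,3): attacks (3,4) (3,2) (4,3) (2,3) (4,4) (4,2) (2,4) (2,2)
  BR@(4,1): attacks (4,2) (4,0) (3,1) [ray(0,1) blocked at (4,2); ray(-1,0) blocked at (3,1)]
Union (16 distinct): (0,1) (1,1) (2,1) (2,2) (2,3) (2,4) (3,0) (3,1) (3,2) (3,3) (3,4) (4,0) (4,1) (4,2) (4,3) (4,4)

Answer: 16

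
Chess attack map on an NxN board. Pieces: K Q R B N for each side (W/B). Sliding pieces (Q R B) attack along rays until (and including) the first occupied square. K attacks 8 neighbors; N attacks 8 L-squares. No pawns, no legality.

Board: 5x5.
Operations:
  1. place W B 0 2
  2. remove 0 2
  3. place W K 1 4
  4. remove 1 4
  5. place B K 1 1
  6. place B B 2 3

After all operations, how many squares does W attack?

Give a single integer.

Answer: 0

Derivation:
Op 1: place WB@(0,2)
Op 2: remove (0,2)
Op 3: place WK@(1,4)
Op 4: remove (1,4)
Op 5: place BK@(1,1)
Op 6: place BB@(2,3)
Per-piece attacks for W:
Union (0 distinct): (none)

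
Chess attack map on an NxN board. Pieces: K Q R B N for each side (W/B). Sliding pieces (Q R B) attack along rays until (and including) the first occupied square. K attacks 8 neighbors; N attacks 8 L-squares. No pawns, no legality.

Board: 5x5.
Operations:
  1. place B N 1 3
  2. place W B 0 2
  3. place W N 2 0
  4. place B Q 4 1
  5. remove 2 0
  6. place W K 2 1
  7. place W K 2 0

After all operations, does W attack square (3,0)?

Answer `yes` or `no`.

Op 1: place BN@(1,3)
Op 2: place WB@(0,2)
Op 3: place WN@(2,0)
Op 4: place BQ@(4,1)
Op 5: remove (2,0)
Op 6: place WK@(2,1)
Op 7: place WK@(2,0)
Per-piece attacks for W:
  WB@(0,2): attacks (1,3) (1,1) (2,0) [ray(1,1) blocked at (1,3); ray(1,-1) blocked at (2,0)]
  WK@(2,0): attacks (2,1) (3,0) (1,0) (3,1) (1,1)
  WK@(2,1): attacks (2,2) (2,0) (3,1) (1,1) (3,2) (3,0) (1,2) (1,0)
W attacks (3,0): yes

Answer: yes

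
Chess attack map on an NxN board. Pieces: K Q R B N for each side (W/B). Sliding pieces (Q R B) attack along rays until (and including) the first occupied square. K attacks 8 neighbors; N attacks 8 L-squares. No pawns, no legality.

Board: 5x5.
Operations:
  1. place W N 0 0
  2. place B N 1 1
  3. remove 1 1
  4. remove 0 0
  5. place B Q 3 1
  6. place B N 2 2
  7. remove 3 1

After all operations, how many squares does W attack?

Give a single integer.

Answer: 0

Derivation:
Op 1: place WN@(0,0)
Op 2: place BN@(1,1)
Op 3: remove (1,1)
Op 4: remove (0,0)
Op 5: place BQ@(3,1)
Op 6: place BN@(2,2)
Op 7: remove (3,1)
Per-piece attacks for W:
Union (0 distinct): (none)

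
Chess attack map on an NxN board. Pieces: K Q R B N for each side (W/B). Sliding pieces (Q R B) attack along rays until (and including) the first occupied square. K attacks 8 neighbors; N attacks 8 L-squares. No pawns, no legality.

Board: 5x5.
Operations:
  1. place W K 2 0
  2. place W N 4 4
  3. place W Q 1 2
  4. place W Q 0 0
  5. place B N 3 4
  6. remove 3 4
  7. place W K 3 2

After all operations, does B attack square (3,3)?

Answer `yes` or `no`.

Op 1: place WK@(2,0)
Op 2: place WN@(4,4)
Op 3: place WQ@(1,2)
Op 4: place WQ@(0,0)
Op 5: place BN@(3,4)
Op 6: remove (3,4)
Op 7: place WK@(3,2)
Per-piece attacks for B:
B attacks (3,3): no

Answer: no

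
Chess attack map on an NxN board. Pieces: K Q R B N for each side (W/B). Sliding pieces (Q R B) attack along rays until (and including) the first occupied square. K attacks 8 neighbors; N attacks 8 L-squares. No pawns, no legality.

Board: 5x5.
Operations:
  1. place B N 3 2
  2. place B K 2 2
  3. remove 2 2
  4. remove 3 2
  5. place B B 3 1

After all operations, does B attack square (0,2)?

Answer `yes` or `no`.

Answer: no

Derivation:
Op 1: place BN@(3,2)
Op 2: place BK@(2,2)
Op 3: remove (2,2)
Op 4: remove (3,2)
Op 5: place BB@(3,1)
Per-piece attacks for B:
  BB@(3,1): attacks (4,2) (4,0) (2,2) (1,3) (0,4) (2,0)
B attacks (0,2): no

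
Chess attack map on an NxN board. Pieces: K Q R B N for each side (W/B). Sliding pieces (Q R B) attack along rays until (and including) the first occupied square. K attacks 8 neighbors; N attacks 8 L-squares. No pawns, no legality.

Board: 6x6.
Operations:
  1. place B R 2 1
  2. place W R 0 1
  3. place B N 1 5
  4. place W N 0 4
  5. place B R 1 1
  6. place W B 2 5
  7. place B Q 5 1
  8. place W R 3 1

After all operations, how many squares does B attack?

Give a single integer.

Op 1: place BR@(2,1)
Op 2: place WR@(0,1)
Op 3: place BN@(1,5)
Op 4: place WN@(0,4)
Op 5: place BR@(1,1)
Op 6: place WB@(2,5)
Op 7: place BQ@(5,1)
Op 8: place WR@(3,1)
Per-piece attacks for B:
  BR@(1,1): attacks (1,2) (1,3) (1,4) (1,5) (1,0) (2,1) (0,1) [ray(0,1) blocked at (1,5); ray(1,0) blocked at (2,1); ray(-1,0) blocked at (0,1)]
  BN@(1,5): attacks (2,3) (3,4) (0,3)
  BR@(2,1): attacks (2,2) (2,3) (2,4) (2,5) (2,0) (3,1) (1,1) [ray(0,1) blocked at (2,5); ray(1,0) blocked at (3,1); ray(-1,0) blocked at (1,1)]
  BQ@(5,1): attacks (5,2) (5,3) (5,4) (5,5) (5,0) (4,1) (3,1) (4,2) (3,3) (2,4) (1,5) (4,0) [ray(-1,0) blocked at (3,1); ray(-1,1) blocked at (1,5)]
Union (25 distinct): (0,1) (0,3) (1,0) (1,1) (1,2) (1,3) (1,4) (1,5) (2,0) (2,1) (2,2) (2,3) (2,4) (2,5) (3,1) (3,3) (3,4) (4,0) (4,1) (4,2) (5,0) (5,2) (5,3) (5,4) (5,5)

Answer: 25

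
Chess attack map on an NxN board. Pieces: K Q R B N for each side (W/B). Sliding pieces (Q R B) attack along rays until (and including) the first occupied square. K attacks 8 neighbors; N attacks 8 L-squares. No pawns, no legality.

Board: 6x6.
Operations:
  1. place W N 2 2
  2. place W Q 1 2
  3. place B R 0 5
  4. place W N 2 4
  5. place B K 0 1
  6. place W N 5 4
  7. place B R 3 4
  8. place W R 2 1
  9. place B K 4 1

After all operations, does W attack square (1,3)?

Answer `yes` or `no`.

Op 1: place WN@(2,2)
Op 2: place WQ@(1,2)
Op 3: place BR@(0,5)
Op 4: place WN@(2,4)
Op 5: place BK@(0,1)
Op 6: place WN@(5,4)
Op 7: place BR@(3,4)
Op 8: place WR@(2,1)
Op 9: place BK@(4,1)
Per-piece attacks for W:
  WQ@(1,2): attacks (1,3) (1,4) (1,5) (1,1) (1,0) (2,2) (0,2) (2,3) (3,4) (2,1) (0,3) (0,1) [ray(1,0) blocked at (2,2); ray(1,1) blocked at (3,4); ray(1,-1) blocked at (2,1); ray(-1,-1) blocked at (0,1)]
  WR@(2,1): attacks (2,2) (2,0) (3,1) (4,1) (1,1) (0,1) [ray(0,1) blocked at (2,2); ray(1,0) blocked at (4,1); ray(-1,0) blocked at (0,1)]
  WN@(2,2): attacks (3,4) (4,3) (1,4) (0,3) (3,0) (4,1) (1,0) (0,1)
  WN@(2,4): attacks (4,5) (0,5) (3,2) (4,3) (1,2) (0,3)
  WN@(5,4): attacks (3,5) (4,2) (3,3)
W attacks (1,3): yes

Answer: yes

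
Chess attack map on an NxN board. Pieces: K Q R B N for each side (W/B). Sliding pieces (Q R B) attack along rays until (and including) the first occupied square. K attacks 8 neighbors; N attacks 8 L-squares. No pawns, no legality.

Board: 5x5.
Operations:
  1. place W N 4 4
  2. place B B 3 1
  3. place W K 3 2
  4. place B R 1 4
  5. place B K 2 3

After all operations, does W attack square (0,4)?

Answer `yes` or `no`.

Answer: no

Derivation:
Op 1: place WN@(4,4)
Op 2: place BB@(3,1)
Op 3: place WK@(3,2)
Op 4: place BR@(1,4)
Op 5: place BK@(2,3)
Per-piece attacks for W:
  WK@(3,2): attacks (3,3) (3,1) (4,2) (2,2) (4,3) (4,1) (2,3) (2,1)
  WN@(4,4): attacks (3,2) (2,3)
W attacks (0,4): no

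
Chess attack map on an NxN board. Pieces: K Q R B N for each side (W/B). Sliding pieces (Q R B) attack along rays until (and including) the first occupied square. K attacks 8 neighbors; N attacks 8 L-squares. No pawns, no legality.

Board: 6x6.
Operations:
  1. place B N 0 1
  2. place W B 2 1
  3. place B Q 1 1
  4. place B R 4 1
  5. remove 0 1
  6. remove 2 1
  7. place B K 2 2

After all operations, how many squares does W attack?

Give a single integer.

Op 1: place BN@(0,1)
Op 2: place WB@(2,1)
Op 3: place BQ@(1,1)
Op 4: place BR@(4,1)
Op 5: remove (0,1)
Op 6: remove (2,1)
Op 7: place BK@(2,2)
Per-piece attacks for W:
Union (0 distinct): (none)

Answer: 0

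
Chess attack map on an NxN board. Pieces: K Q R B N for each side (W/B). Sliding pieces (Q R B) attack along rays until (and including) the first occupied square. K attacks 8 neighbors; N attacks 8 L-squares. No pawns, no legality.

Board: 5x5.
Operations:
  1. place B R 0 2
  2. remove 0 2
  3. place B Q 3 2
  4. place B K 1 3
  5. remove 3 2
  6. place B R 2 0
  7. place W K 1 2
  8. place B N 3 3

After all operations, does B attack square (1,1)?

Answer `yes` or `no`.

Op 1: place BR@(0,2)
Op 2: remove (0,2)
Op 3: place BQ@(3,2)
Op 4: place BK@(1,3)
Op 5: remove (3,2)
Op 6: place BR@(2,0)
Op 7: place WK@(1,2)
Op 8: place BN@(3,3)
Per-piece attacks for B:
  BK@(1,3): attacks (1,4) (1,2) (2,3) (0,3) (2,4) (2,2) (0,4) (0,2)
  BR@(2,0): attacks (2,1) (2,2) (2,3) (2,4) (3,0) (4,0) (1,0) (0,0)
  BN@(3,3): attacks (1,4) (4,1) (2,1) (1,2)
B attacks (1,1): no

Answer: no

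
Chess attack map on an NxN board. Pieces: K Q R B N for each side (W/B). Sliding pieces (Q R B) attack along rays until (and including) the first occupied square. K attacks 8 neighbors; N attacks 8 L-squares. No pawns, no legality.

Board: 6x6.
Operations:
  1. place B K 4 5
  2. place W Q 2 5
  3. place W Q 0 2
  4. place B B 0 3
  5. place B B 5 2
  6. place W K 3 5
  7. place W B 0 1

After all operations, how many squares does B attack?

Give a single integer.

Op 1: place BK@(4,5)
Op 2: place WQ@(2,5)
Op 3: place WQ@(0,2)
Op 4: place BB@(0,3)
Op 5: place BB@(5,2)
Op 6: place WK@(3,5)
Op 7: place WB@(0,1)
Per-piece attacks for B:
  BB@(0,3): attacks (1,4) (2,5) (1,2) (2,1) (3,0) [ray(1,1) blocked at (2,5)]
  BK@(4,5): attacks (4,4) (5,5) (3,5) (5,4) (3,4)
  BB@(5,2): attacks (4,3) (3,4) (2,5) (4,1) (3,0) [ray(-1,1) blocked at (2,5)]
Union (12 distinct): (1,2) (1,4) (2,1) (2,5) (3,0) (3,4) (3,5) (4,1) (4,3) (4,4) (5,4) (5,5)

Answer: 12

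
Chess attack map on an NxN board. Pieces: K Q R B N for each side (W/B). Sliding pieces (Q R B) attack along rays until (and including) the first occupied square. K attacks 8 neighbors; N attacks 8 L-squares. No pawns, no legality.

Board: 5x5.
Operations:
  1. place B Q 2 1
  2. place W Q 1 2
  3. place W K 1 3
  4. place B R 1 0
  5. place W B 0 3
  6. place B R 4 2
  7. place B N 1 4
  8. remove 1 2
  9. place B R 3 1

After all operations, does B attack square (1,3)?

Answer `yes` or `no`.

Op 1: place BQ@(2,1)
Op 2: place WQ@(1,2)
Op 3: place WK@(1,3)
Op 4: place BR@(1,0)
Op 5: place WB@(0,3)
Op 6: place BR@(4,2)
Op 7: place BN@(1,4)
Op 8: remove (1,2)
Op 9: place BR@(3,1)
Per-piece attacks for B:
  BR@(1,0): attacks (1,1) (1,2) (1,3) (2,0) (3,0) (4,0) (0,0) [ray(0,1) blocked at (1,3)]
  BN@(1,4): attacks (2,2) (3,3) (0,2)
  BQ@(2,1): attacks (2,2) (2,3) (2,4) (2,0) (3,1) (1,1) (0,1) (3,2) (4,3) (3,0) (1,2) (0,3) (1,0) [ray(1,0) blocked at (3,1); ray(-1,1) blocked at (0,3); ray(-1,-1) blocked at (1,0)]
  BR@(3,1): attacks (3,2) (3,3) (3,4) (3,0) (4,1) (2,1) [ray(-1,0) blocked at (2,1)]
  BR@(4,2): attacks (4,3) (4,4) (4,1) (4,0) (3,2) (2,2) (1,2) (0,2)
B attacks (1,3): yes

Answer: yes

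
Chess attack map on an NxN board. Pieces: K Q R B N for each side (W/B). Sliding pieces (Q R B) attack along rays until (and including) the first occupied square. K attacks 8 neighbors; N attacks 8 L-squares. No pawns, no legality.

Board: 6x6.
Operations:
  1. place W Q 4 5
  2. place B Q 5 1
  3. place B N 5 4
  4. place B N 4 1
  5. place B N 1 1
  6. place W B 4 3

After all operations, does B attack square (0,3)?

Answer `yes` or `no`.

Op 1: place WQ@(4,5)
Op 2: place BQ@(5,1)
Op 3: place BN@(5,4)
Op 4: place BN@(4,1)
Op 5: place BN@(1,1)
Op 6: place WB@(4,3)
Per-piece attacks for B:
  BN@(1,1): attacks (2,3) (3,2) (0,3) (3,0)
  BN@(4,1): attacks (5,3) (3,3) (2,2) (2,0)
  BQ@(5,1): attacks (5,2) (5,3) (5,4) (5,0) (4,1) (4,2) (3,3) (2,4) (1,5) (4,0) [ray(0,1) blocked at (5,4); ray(-1,0) blocked at (4,1)]
  BN@(5,4): attacks (3,5) (4,2) (3,3)
B attacks (0,3): yes

Answer: yes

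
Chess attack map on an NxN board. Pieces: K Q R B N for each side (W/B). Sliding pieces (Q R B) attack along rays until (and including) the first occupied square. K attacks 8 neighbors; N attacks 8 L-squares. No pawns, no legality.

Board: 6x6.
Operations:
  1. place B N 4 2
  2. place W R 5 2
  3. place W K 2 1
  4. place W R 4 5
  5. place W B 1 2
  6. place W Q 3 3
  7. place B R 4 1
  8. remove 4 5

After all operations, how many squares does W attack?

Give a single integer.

Op 1: place BN@(4,2)
Op 2: place WR@(5,2)
Op 3: place WK@(2,1)
Op 4: place WR@(4,5)
Op 5: place WB@(1,2)
Op 6: place WQ@(3,3)
Op 7: place BR@(4,1)
Op 8: remove (4,5)
Per-piece attacks for W:
  WB@(1,2): attacks (2,3) (3,4) (4,5) (2,1) (0,3) (0,1) [ray(1,-1) blocked at (2,1)]
  WK@(2,1): attacks (2,2) (2,0) (3,1) (1,1) (3,2) (3,0) (1,2) (1,0)
  WQ@(3,3): attacks (3,4) (3,5) (3,2) (3,1) (3,0) (4,3) (5,3) (2,3) (1,3) (0,3) (4,4) (5,5) (4,2) (2,4) (1,5) (2,2) (1,1) (0,0) [ray(1,-1) blocked at (4,2)]
  WR@(5,2): attacks (5,3) (5,4) (5,5) (5,1) (5,0) (4,2) [ray(-1,0) blocked at (4,2)]
Union (27 distinct): (0,0) (0,1) (0,3) (1,0) (1,1) (1,2) (1,3) (1,5) (2,0) (2,1) (2,2) (2,3) (2,4) (3,0) (3,1) (3,2) (3,4) (3,5) (4,2) (4,3) (4,4) (4,5) (5,0) (5,1) (5,3) (5,4) (5,5)

Answer: 27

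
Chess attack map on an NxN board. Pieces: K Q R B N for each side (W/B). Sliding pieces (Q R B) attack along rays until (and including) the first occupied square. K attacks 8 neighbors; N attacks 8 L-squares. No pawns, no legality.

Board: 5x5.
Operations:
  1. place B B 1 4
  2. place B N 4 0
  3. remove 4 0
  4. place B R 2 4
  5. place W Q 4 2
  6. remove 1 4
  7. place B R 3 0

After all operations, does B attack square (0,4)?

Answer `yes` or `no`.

Answer: yes

Derivation:
Op 1: place BB@(1,4)
Op 2: place BN@(4,0)
Op 3: remove (4,0)
Op 4: place BR@(2,4)
Op 5: place WQ@(4,2)
Op 6: remove (1,4)
Op 7: place BR@(3,0)
Per-piece attacks for B:
  BR@(2,4): attacks (2,3) (2,2) (2,1) (2,0) (3,4) (4,4) (1,4) (0,4)
  BR@(3,0): attacks (3,1) (3,2) (3,3) (3,4) (4,0) (2,0) (1,0) (0,0)
B attacks (0,4): yes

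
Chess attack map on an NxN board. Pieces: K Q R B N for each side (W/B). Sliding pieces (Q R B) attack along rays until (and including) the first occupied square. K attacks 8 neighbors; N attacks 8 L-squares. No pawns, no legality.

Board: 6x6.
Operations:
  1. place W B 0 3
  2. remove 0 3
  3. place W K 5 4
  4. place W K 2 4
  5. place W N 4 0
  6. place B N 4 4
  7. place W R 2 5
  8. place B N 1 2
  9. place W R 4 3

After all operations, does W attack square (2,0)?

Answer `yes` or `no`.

Op 1: place WB@(0,3)
Op 2: remove (0,3)
Op 3: place WK@(5,4)
Op 4: place WK@(2,4)
Op 5: place WN@(4,0)
Op 6: place BN@(4,4)
Op 7: place WR@(2,5)
Op 8: place BN@(1,2)
Op 9: place WR@(4,3)
Per-piece attacks for W:
  WK@(2,4): attacks (2,5) (2,3) (3,4) (1,4) (3,5) (3,3) (1,5) (1,3)
  WR@(2,5): attacks (2,4) (3,5) (4,5) (5,5) (1,5) (0,5) [ray(0,-1) blocked at (2,4)]
  WN@(4,0): attacks (5,2) (3,2) (2,1)
  WR@(4,3): attacks (4,4) (4,2) (4,1) (4,0) (5,3) (3,3) (2,3) (1,3) (0,3) [ray(0,1) blocked at (4,4); ray(0,-1) blocked at (4,0)]
  WK@(5,4): attacks (5,5) (5,3) (4,4) (4,5) (4,3)
W attacks (2,0): no

Answer: no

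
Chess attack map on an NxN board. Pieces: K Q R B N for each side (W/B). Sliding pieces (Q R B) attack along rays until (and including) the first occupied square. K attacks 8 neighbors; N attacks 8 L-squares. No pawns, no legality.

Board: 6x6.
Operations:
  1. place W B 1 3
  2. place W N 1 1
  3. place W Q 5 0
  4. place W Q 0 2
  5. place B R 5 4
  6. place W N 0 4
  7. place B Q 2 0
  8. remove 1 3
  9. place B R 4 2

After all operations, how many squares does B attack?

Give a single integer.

Answer: 27

Derivation:
Op 1: place WB@(1,3)
Op 2: place WN@(1,1)
Op 3: place WQ@(5,0)
Op 4: place WQ@(0,2)
Op 5: place BR@(5,4)
Op 6: place WN@(0,4)
Op 7: place BQ@(2,0)
Op 8: remove (1,3)
Op 9: place BR@(4,2)
Per-piece attacks for B:
  BQ@(2,0): attacks (2,1) (2,2) (2,3) (2,4) (2,5) (3,0) (4,0) (5,0) (1,0) (0,0) (3,1) (4,2) (1,1) [ray(1,0) blocked at (5,0); ray(1,1) blocked at (4,2); ray(-1,1) blocked at (1,1)]
  BR@(4,2): attacks (4,3) (4,4) (4,5) (4,1) (4,0) (5,2) (3,2) (2,2) (1,2) (0,2) [ray(-1,0) blocked at (0,2)]
  BR@(5,4): attacks (5,5) (5,3) (5,2) (5,1) (5,0) (4,4) (3,4) (2,4) (1,4) (0,4) [ray(0,-1) blocked at (5,0); ray(-1,0) blocked at (0,4)]
Union (27 distinct): (0,0) (0,2) (0,4) (1,0) (1,1) (1,2) (1,4) (2,1) (2,2) (2,3) (2,4) (2,5) (3,0) (3,1) (3,2) (3,4) (4,0) (4,1) (4,2) (4,3) (4,4) (4,5) (5,0) (5,1) (5,2) (5,3) (5,5)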